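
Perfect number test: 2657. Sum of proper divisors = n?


Proper divisors of 2657: 1
Sum = 1 = 1

No, 2657 is not perfect (1 ≠ 2657)


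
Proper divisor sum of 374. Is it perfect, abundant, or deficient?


Proper divisors: 1, 2, 11, 17, 22, 34, 187
Sum = 1 + 2 + 11 + 17 + 22 + 34 + 187 = 274
274 < 374 → deficient

s(374) = 274 (deficient)


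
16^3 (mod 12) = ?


16^1 mod 12 = 4
16^2 mod 12 = 4
16^3 mod 12 = 4


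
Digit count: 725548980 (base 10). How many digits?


725548980 has 9 digits in base 10
floor(log10(725548980)) + 1 = floor(8.8607) + 1 = 9

9 digits (base 10)


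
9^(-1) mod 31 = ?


Use the extended Euclidean algorithm on (31, 9); each row r = 31*s + 9*t:
r=31, s=1, t=0
r=9, s=0, t=1
q=3: r=4, s=1, t=-3   [31*(1) + 9*(-3) = 4]
q=2: r=1, s=-2, t=7   [31*(-2) + 9*(7) = 1]
q=4: r=0, s=9, t=-31   [31*(9) + 9*(-31) = 0]
GCD = 1 with t = 7, so 9*(7) ≡ 1 (mod 31)
Inverse = 7 mod 31 = 7
Check: 9 * 7 = 63 ≡ 1 (mod 31)

9^(-1) ≡ 7 (mod 31)


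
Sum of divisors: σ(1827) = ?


Divisors of 1827: 1, 3, 7, 9, 21, 29, 63, 87, 203, 261, 609, 1827
Sum = 1 + 3 + 7 + 9 + 21 + 29 + 63 + 87 + 203 + 261 + 609 + 1827 = 3120

σ(1827) = 3120


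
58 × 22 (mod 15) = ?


58 × 22 = 1276
1276 mod 15 = 1


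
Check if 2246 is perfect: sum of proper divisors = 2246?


Proper divisors of 2246: 1, 2, 1123
Sum = 1 + 2 + 1123 = 1126

No, 2246 is not perfect (1126 ≠ 2246)


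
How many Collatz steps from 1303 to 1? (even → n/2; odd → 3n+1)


1303 → 3910 → 1955 → 5866 → 2933 → 8800 → 4400 → 2200 → 1100 → 550 → 275 → 826 → 413 → 1240 → 620 → 310 → 155 → 466 → 233 → 700 → 350 → 175 → 526 → 263 → 790 → 395 → 1186 → 593 → 1780 → 890 → 445 → 1336 → 668 → 334 → 167 → 502 → 251 → 754 → 377 → 1132 → 566 → 283 → 850 → 425 → 1276 → 638 → 319 → 958 → 479 → 1438 → 719 → 2158 → 1079 → 3238 → 1619 → 4858 → 2429 → 7288 → 3644 → 1822 → 911 → 2734 → 1367 → 4102 → 2051 → 6154 → 3077 → 9232 → 4616 → 2308 → 1154 → 577 → 1732 → 866 → 433 → 1300 → 650 → 325 → 976 → 488 → 244 → 122 → 61 → 184 → 92 → 46 → 23 → 70 → 35 → 106 → 53 → 160 → 80 → 40 → 20 → 10 → 5 → 16 → 8 → 4 → 2 → 1
Total steps = 101

101 steps


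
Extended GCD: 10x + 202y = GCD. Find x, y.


Tabular extended Euclidean (each row: r = 10*s + 202*t):
r=10, s=1, t=0
r=202, s=0, t=1
q=0: r=10, s=1, t=0   [10*(1) + 202*(0) = 10]
q=20: r=2, s=-20, t=1   [10*(-20) + 202*(1) = 2]
q=5: r=0, s=101, t=-5   [10*(101) + 202*(-5) = 0]
GCD = 2; from the row with r=2: x=-20, y=1
Check: 10*(-20) + 202*(1) = -200 + 202 = 2

GCD = 2, x = -20, y = 1


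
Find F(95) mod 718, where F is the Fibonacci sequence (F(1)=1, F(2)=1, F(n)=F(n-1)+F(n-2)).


F(k) mod 718 for k=1..95:
1, 1, 2, 3, 5, 8, 13, 21, 34, 55, 89, 144, 233, 377, 610, 269, 161, 430, 591, 303, 176, 479, 655, 416, 353, 51, 404, 455, 141, 596, 19, 615, 634, 531, 447, 260, 707, 249, 238, 487, 7, 494, 501, 277, 60, 337, 397, 16, 413, 429, 124, 553, 677, 512, 471, 265, 18, 283, 301, 584, 167, 33, 200, 233, 433, 666, 381, 329, 710, 321, 313, 634, 229, 145, 374, 519, 175, 694, 151, 127, 278, 405, 683, 370, 335, 705, 322, 309, 631, 222, 135, 357, 492, 131, 623
F(95) mod 718 = 623


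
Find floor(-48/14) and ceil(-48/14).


-48/14 = -3.4286
floor = -4
ceil = -3

floor = -4, ceil = -3


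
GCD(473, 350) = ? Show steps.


473 = 1 * 350 + 123
350 = 2 * 123 + 104
123 = 1 * 104 + 19
104 = 5 * 19 + 9
19 = 2 * 9 + 1
9 = 9 * 1 + 0
GCD = 1


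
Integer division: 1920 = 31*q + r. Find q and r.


1920 = 31 * 61 + 29
Check: 1891 + 29 = 1920

q = 61, r = 29


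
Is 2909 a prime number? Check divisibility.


Check divisors up to sqrt(2909) = 53.9351
No divisors found.
2909 is prime.

Yes, 2909 is prime


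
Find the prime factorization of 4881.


4881 / 3 = 1627
1627 / 1627 = 1
4881 = 3 × 1627


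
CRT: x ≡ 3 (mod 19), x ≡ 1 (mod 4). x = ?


M = 19*4 = 76
M1 = M/19 = 4, M2 = M/4 = 19
M1^(-1) mod 19 = 5, M2^(-1) mod 4 = 3
x = 3*4*5 + 1*19*3 = 117
117 mod 76 = 41
Check: 41 mod 19 = 3 ✓, 41 mod 4 = 1 ✓

x ≡ 41 (mod 76)


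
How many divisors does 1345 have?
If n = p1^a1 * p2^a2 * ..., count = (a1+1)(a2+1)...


1345 = 5^1 × 269^1
d(1345) = (1+1) × (1+1) = 4

4 divisors


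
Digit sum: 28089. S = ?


2 + 8 + 0 + 8 + 9 = 27


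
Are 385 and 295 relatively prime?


Euclidean algorithm:
385 = 1 * 295 + 90
295 = 3 * 90 + 25
90 = 3 * 25 + 15
25 = 1 * 15 + 10
15 = 1 * 10 + 5
10 = 2 * 5 + 0
GCD(385, 295) = 5

No, not coprime (GCD = 5)


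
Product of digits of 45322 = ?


4 × 5 × 3 × 2 × 2 = 240


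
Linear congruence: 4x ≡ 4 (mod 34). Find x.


GCD(4, 34) = 2 divides 4
Divide: 2x ≡ 2 (mod 17)
x ≡ 1 (mod 17)


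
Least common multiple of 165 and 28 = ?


GCD(165, 28) = 1
LCM = 165*28/1 = 4620/1 = 4620

LCM = 4620


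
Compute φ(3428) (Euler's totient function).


3428 = 2^2 × 857
Prime factors: 2, 857
φ(3428) = 3428 × (1-1/2) × (1-1/857)
= 3428 × 1/2 × 856/857 = 1712

φ(3428) = 1712


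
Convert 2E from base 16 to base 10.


2E (base 16) = 46 (decimal)
46 (decimal) = 46 (base 10)


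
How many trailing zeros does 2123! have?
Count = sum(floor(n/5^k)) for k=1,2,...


floor(2123/5) = 424
floor(2123/25) = 84
floor(2123/125) = 16
floor(2123/625) = 3
Total = 527

527 trailing zeros


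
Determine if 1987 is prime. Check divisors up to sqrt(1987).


Check divisors up to sqrt(1987) = 44.5758
No divisors found.
1987 is prime.

Yes, 1987 is prime


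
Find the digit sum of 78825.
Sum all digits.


7 + 8 + 8 + 2 + 5 = 30


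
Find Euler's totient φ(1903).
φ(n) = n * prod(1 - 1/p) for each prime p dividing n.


1903 = 11 × 173
Prime factors: 11, 173
φ(1903) = 1903 × (1-1/11) × (1-1/173)
= 1903 × 10/11 × 172/173 = 1720

φ(1903) = 1720


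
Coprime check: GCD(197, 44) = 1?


Euclidean algorithm:
197 = 4 * 44 + 21
44 = 2 * 21 + 2
21 = 10 * 2 + 1
2 = 2 * 1 + 0
GCD(197, 44) = 1

Yes, coprime (GCD = 1)


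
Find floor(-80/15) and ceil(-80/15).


-80/15 = -5.3333
floor = -6
ceil = -5

floor = -6, ceil = -5


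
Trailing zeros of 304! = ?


floor(304/5) = 60
floor(304/25) = 12
floor(304/125) = 2
Total = 74

74 trailing zeros


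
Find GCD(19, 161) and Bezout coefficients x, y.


Tabular extended Euclidean (each row: r = 19*s + 161*t):
r=19, s=1, t=0
r=161, s=0, t=1
q=0: r=19, s=1, t=0   [19*(1) + 161*(0) = 19]
q=8: r=9, s=-8, t=1   [19*(-8) + 161*(1) = 9]
q=2: r=1, s=17, t=-2   [19*(17) + 161*(-2) = 1]
q=9: r=0, s=-161, t=19   [19*(-161) + 161*(19) = 0]
GCD = 1; from the row with r=1: x=17, y=-2
Check: 19*(17) + 161*(-2) = 323 - 322 = 1

GCD = 1, x = 17, y = -2


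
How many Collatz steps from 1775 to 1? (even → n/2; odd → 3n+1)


1775 → 5326 → 2663 → 7990 → 3995 → 11986 → 5993 → 17980 → 8990 → 4495 → 13486 → 6743 → 20230 → 10115 → 30346 → 15173 → 45520 → 22760 → 11380 → 5690 → 2845 → 8536 → 4268 → 2134 → 1067 → 3202 → 1601 → 4804 → 2402 → 1201 → 3604 → 1802 → 901 → 2704 → 1352 → 676 → 338 → 169 → 508 → 254 → 127 → 382 → 191 → 574 → 287 → 862 → 431 → 1294 → 647 → 1942 → 971 → 2914 → 1457 → 4372 → 2186 → 1093 → 3280 → 1640 → 820 → 410 → 205 → 616 → 308 → 154 → 77 → 232 → 116 → 58 → 29 → 88 → 44 → 22 → 11 → 34 → 17 → 52 → 26 → 13 → 40 → 20 → 10 → 5 → 16 → 8 → 4 → 2 → 1
Total steps = 86

86 steps


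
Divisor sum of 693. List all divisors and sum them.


Divisors of 693: 1, 3, 7, 9, 11, 21, 33, 63, 77, 99, 231, 693
Sum = 1 + 3 + 7 + 9 + 11 + 21 + 33 + 63 + 77 + 99 + 231 + 693 = 1248

σ(693) = 1248


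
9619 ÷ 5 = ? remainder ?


9619 = 5 * 1923 + 4
Check: 9615 + 4 = 9619

q = 1923, r = 4


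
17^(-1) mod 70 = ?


Use the extended Euclidean algorithm on (70, 17); each row r = 70*s + 17*t:
r=70, s=1, t=0
r=17, s=0, t=1
q=4: r=2, s=1, t=-4   [70*(1) + 17*(-4) = 2]
q=8: r=1, s=-8, t=33   [70*(-8) + 17*(33) = 1]
q=2: r=0, s=17, t=-70   [70*(17) + 17*(-70) = 0]
GCD = 1 with t = 33, so 17*(33) ≡ 1 (mod 70)
Inverse = 33 mod 70 = 33
Check: 17 * 33 = 561 ≡ 1 (mod 70)

17^(-1) ≡ 33 (mod 70)


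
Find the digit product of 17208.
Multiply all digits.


1 × 7 × 2 × 0 × 8 = 0


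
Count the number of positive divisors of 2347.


2347 = 2347^1
d(2347) = (1+1) = 2

2 divisors


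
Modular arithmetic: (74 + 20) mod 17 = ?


74 + 20 = 94
94 mod 17 = 9


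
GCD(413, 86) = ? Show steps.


413 = 4 * 86 + 69
86 = 1 * 69 + 17
69 = 4 * 17 + 1
17 = 17 * 1 + 0
GCD = 1


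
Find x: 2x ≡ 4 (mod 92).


GCD(2, 92) = 2 divides 4
Divide: 1x ≡ 2 (mod 46)
x ≡ 2 (mod 46)


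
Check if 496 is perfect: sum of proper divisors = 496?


Proper divisors of 496: 1, 2, 4, 8, 16, 31, 62, 124, 248
Sum = 1 + 2 + 4 + 8 + 16 + 31 + 62 + 124 + 248 = 496

Yes, 496 is perfect (496 = 496)


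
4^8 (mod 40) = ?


4^1 mod 40 = 4
4^2 mod 40 = 16
4^3 mod 40 = 24
4^4 mod 40 = 16
4^5 mod 40 = 24
4^6 mod 40 = 16
4^7 mod 40 = 24
4^8 mod 40 = 16


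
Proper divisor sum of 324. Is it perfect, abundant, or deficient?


Proper divisors: 1, 2, 3, 4, 6, 9, 12, 18, 27, 36, 54, 81, 108, 162
Sum = 1 + 2 + 3 + 4 + 6 + 9 + 12 + 18 + 27 + 36 + 54 + 81 + 108 + 162 = 523
523 > 324 → abundant

s(324) = 523 (abundant)


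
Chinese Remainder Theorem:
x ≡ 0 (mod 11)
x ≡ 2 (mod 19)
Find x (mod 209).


M = 11*19 = 209
M1 = M/11 = 19, M2 = M/19 = 11
M1^(-1) mod 11 = 7, M2^(-1) mod 19 = 7
x = 0*19*7 + 2*11*7 = 154
154 mod 209 = 154
Check: 154 mod 11 = 0 ✓, 154 mod 19 = 2 ✓

x ≡ 154 (mod 209)


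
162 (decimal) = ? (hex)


162 (base 10) = 162 (decimal)
162 (decimal) = A2 (base 16)


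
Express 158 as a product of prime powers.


158 / 2 = 79
79 / 79 = 1
158 = 2 × 79


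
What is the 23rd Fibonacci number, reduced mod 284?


F(k) mod 284 for k=1..23:
1, 1, 2, 3, 5, 8, 13, 21, 34, 55, 89, 144, 233, 93, 42, 135, 177, 28, 205, 233, 154, 103, 257
F(23) mod 284 = 257


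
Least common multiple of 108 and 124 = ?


GCD(108, 124) = 4
LCM = 108*124/4 = 13392/4 = 3348

LCM = 3348


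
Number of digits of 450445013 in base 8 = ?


450445013 in base 8 = 3266237325
Number of digits = 10

10 digits (base 8)


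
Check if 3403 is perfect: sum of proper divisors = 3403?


Proper divisors of 3403: 1, 41, 83
Sum = 1 + 41 + 83 = 125

No, 3403 is not perfect (125 ≠ 3403)


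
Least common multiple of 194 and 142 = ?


GCD(194, 142) = 2
LCM = 194*142/2 = 27548/2 = 13774

LCM = 13774


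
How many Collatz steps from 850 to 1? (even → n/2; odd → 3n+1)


850 → 425 → 1276 → 638 → 319 → 958 → 479 → 1438 → 719 → 2158 → 1079 → 3238 → 1619 → 4858 → 2429 → 7288 → 3644 → 1822 → 911 → 2734 → 1367 → 4102 → 2051 → 6154 → 3077 → 9232 → 4616 → 2308 → 1154 → 577 → 1732 → 866 → 433 → 1300 → 650 → 325 → 976 → 488 → 244 → 122 → 61 → 184 → 92 → 46 → 23 → 70 → 35 → 106 → 53 → 160 → 80 → 40 → 20 → 10 → 5 → 16 → 8 → 4 → 2 → 1
Total steps = 59

59 steps


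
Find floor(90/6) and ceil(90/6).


90/6 = 15.0000
floor = 15
ceil = 15

floor = 15, ceil = 15


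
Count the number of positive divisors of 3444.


3444 = 2^2 × 3^1 × 7^1 × 41^1
d(3444) = (2+1) × (1+1) × (1+1) × (1+1) = 24

24 divisors


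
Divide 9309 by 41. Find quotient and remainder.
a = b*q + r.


9309 = 41 * 227 + 2
Check: 9307 + 2 = 9309

q = 227, r = 2


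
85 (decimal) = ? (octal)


85 (base 10) = 85 (decimal)
85 (decimal) = 125 (base 8)


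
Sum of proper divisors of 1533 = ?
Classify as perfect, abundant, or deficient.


Proper divisors: 1, 3, 7, 21, 73, 219, 511
Sum = 1 + 3 + 7 + 21 + 73 + 219 + 511 = 835
835 < 1533 → deficient

s(1533) = 835 (deficient)


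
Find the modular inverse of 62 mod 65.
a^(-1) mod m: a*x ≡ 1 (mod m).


Use the extended Euclidean algorithm on (65, 62); each row r = 65*s + 62*t:
r=65, s=1, t=0
r=62, s=0, t=1
q=1: r=3, s=1, t=-1   [65*(1) + 62*(-1) = 3]
q=20: r=2, s=-20, t=21   [65*(-20) + 62*(21) = 2]
q=1: r=1, s=21, t=-22   [65*(21) + 62*(-22) = 1]
q=2: r=0, s=-62, t=65   [65*(-62) + 62*(65) = 0]
GCD = 1 with t = -22, so 62*(-22) ≡ 1 (mod 65)
Inverse = -22 mod 65 = 43
Check: 62 * 43 = 2666 ≡ 1 (mod 65)

62^(-1) ≡ 43 (mod 65)


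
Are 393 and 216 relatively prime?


Euclidean algorithm:
393 = 1 * 216 + 177
216 = 1 * 177 + 39
177 = 4 * 39 + 21
39 = 1 * 21 + 18
21 = 1 * 18 + 3
18 = 6 * 3 + 0
GCD(393, 216) = 3

No, not coprime (GCD = 3)


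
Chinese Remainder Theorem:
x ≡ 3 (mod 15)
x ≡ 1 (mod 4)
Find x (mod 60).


M = 15*4 = 60
M1 = M/15 = 4, M2 = M/4 = 15
M1^(-1) mod 15 = 4, M2^(-1) mod 4 = 3
x = 3*4*4 + 1*15*3 = 93
93 mod 60 = 33
Check: 33 mod 15 = 3 ✓, 33 mod 4 = 1 ✓

x ≡ 33 (mod 60)


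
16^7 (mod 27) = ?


16^1 mod 27 = 16
16^2 mod 27 = 13
16^3 mod 27 = 19
16^4 mod 27 = 7
16^5 mod 27 = 4
16^6 mod 27 = 10
16^7 mod 27 = 25


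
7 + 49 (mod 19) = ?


7 + 49 = 56
56 mod 19 = 18


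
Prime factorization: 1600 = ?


1600 / 2 = 800
800 / 2 = 400
400 / 2 = 200
200 / 2 = 100
100 / 2 = 50
50 / 2 = 25
25 / 5 = 5
5 / 5 = 1
1600 = 2^6 × 5^2


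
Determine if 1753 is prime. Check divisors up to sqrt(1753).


Check divisors up to sqrt(1753) = 41.8688
No divisors found.
1753 is prime.

Yes, 1753 is prime


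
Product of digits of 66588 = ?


6 × 6 × 5 × 8 × 8 = 11520


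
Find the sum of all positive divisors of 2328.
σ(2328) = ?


Divisors of 2328: 1, 2, 3, 4, 6, 8, 12, 24, 97, 194, 291, 388, 582, 776, 1164, 2328
Sum = 1 + 2 + 3 + 4 + 6 + 8 + 12 + 24 + 97 + 194 + 291 + 388 + 582 + 776 + 1164 + 2328 = 5880

σ(2328) = 5880


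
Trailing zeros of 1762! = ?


floor(1762/5) = 352
floor(1762/25) = 70
floor(1762/125) = 14
floor(1762/625) = 2
Total = 438

438 trailing zeros


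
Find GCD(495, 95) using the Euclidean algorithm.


495 = 5 * 95 + 20
95 = 4 * 20 + 15
20 = 1 * 15 + 5
15 = 3 * 5 + 0
GCD = 5


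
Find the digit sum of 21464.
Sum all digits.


2 + 1 + 4 + 6 + 4 = 17


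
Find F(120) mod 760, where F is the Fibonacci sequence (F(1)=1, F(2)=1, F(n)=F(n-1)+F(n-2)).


F(k) mod 760 for k=1..120:
1, 1, 2, 3, 5, 8, 13, 21, 34, 55, 89, 144, 233, 377, 610, 227, 77, 304, 381, 685, 306, 231, 537, 8, 545, 553, 338, 131, 469, 600, 309, 149, 458, 607, 305, 152, 457, 609, 306, 155, 461, 616, 317, 173, 490, 663, 393, 296, 689, 225, 154, 379, 533, 152, 685, 77, 2, 79, 81, 160, 241, 401, 642, 283, 165, 448, 613, 301, 154, 455, 609, 304, 153, 457, 610, 307, 157, 464, 621, 325, 186, 511, 697, 448, 385, 73, 458, 531, 229, 0, 229, 229, 458, 687, 385, 312, 697, 249, 186, 435, 621, 296, 157, 453, 610, 303, 153, 456, 609, 305, 154, 459, 613, 312, 165, 477, 642, 359, 241, 600
F(120) mod 760 = 600


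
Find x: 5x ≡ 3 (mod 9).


GCD(5, 9) = 1, unique solution
a^(-1) mod 9 = 2
x = 2 * 3 mod 9 = 6

x ≡ 6 (mod 9)


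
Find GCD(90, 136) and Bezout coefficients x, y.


Tabular extended Euclidean (each row: r = 90*s + 136*t):
r=90, s=1, t=0
r=136, s=0, t=1
q=0: r=90, s=1, t=0   [90*(1) + 136*(0) = 90]
q=1: r=46, s=-1, t=1   [90*(-1) + 136*(1) = 46]
q=1: r=44, s=2, t=-1   [90*(2) + 136*(-1) = 44]
q=1: r=2, s=-3, t=2   [90*(-3) + 136*(2) = 2]
q=22: r=0, s=68, t=-45   [90*(68) + 136*(-45) = 0]
GCD = 2; from the row with r=2: x=-3, y=2
Check: 90*(-3) + 136*(2) = -270 + 272 = 2

GCD = 2, x = -3, y = 2


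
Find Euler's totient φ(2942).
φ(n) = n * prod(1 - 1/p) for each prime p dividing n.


2942 = 2 × 1471
Prime factors: 2, 1471
φ(2942) = 2942 × (1-1/2) × (1-1/1471)
= 2942 × 1/2 × 1470/1471 = 1470

φ(2942) = 1470


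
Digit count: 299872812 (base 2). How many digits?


299872812 in base 2 = 10001110111111011001000101100
Number of digits = 29

29 digits (base 2)


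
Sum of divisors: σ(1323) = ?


Divisors of 1323: 1, 3, 7, 9, 21, 27, 49, 63, 147, 189, 441, 1323
Sum = 1 + 3 + 7 + 9 + 21 + 27 + 49 + 63 + 147 + 189 + 441 + 1323 = 2280

σ(1323) = 2280


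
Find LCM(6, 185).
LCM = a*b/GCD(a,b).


GCD(6, 185) = 1
LCM = 6*185/1 = 1110/1 = 1110

LCM = 1110


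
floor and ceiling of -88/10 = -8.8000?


-88/10 = -8.8000
floor = -9
ceil = -8

floor = -9, ceil = -8


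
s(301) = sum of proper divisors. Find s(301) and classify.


Proper divisors: 1, 7, 43
Sum = 1 + 7 + 43 = 51
51 < 301 → deficient

s(301) = 51 (deficient)


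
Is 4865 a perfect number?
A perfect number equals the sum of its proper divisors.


Proper divisors of 4865: 1, 5, 7, 35, 139, 695, 973
Sum = 1 + 5 + 7 + 35 + 139 + 695 + 973 = 1855

No, 4865 is not perfect (1855 ≠ 4865)


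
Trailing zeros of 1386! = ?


floor(1386/5) = 277
floor(1386/25) = 55
floor(1386/125) = 11
floor(1386/625) = 2
Total = 345

345 trailing zeros


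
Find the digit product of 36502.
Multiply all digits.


3 × 6 × 5 × 0 × 2 = 0


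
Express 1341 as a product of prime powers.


1341 / 3 = 447
447 / 3 = 149
149 / 149 = 1
1341 = 3^2 × 149


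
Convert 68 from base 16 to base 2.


68 (base 16) = 104 (decimal)
104 (decimal) = 1101000 (base 2)


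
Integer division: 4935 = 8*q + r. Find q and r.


4935 = 8 * 616 + 7
Check: 4928 + 7 = 4935

q = 616, r = 7


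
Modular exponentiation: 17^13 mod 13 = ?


17^1 mod 13 = 4
17^2 mod 13 = 3
17^3 mod 13 = 12
17^4 mod 13 = 9
17^5 mod 13 = 10
17^6 mod 13 = 1
17^7 mod 13 = 4
17^8 mod 13 = 3
17^9 mod 13 = 12
17^10 mod 13 = 9
17^11 mod 13 = 10
17^12 mod 13 = 1
17^13 mod 13 = 4


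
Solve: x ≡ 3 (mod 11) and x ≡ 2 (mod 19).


M = 11*19 = 209
M1 = M/11 = 19, M2 = M/19 = 11
M1^(-1) mod 11 = 7, M2^(-1) mod 19 = 7
x = 3*19*7 + 2*11*7 = 553
553 mod 209 = 135
Check: 135 mod 11 = 3 ✓, 135 mod 19 = 2 ✓

x ≡ 135 (mod 209)


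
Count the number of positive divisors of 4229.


4229 = 4229^1
d(4229) = (1+1) = 2

2 divisors


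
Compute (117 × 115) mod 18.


117 × 115 = 13455
13455 mod 18 = 9


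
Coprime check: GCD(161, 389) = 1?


Euclidean algorithm:
389 = 2 * 161 + 67
161 = 2 * 67 + 27
67 = 2 * 27 + 13
27 = 2 * 13 + 1
13 = 13 * 1 + 0
GCD(161, 389) = 1

Yes, coprime (GCD = 1)


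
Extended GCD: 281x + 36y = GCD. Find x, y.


Tabular extended Euclidean (each row: r = 281*s + 36*t):
r=281, s=1, t=0
r=36, s=0, t=1
q=7: r=29, s=1, t=-7   [281*(1) + 36*(-7) = 29]
q=1: r=7, s=-1, t=8   [281*(-1) + 36*(8) = 7]
q=4: r=1, s=5, t=-39   [281*(5) + 36*(-39) = 1]
q=7: r=0, s=-36, t=281   [281*(-36) + 36*(281) = 0]
GCD = 1; from the row with r=1: x=5, y=-39
Check: 281*(5) + 36*(-39) = 1405 - 1404 = 1

GCD = 1, x = 5, y = -39


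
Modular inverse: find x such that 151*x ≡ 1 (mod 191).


Use the extended Euclidean algorithm on (191, 151); each row r = 191*s + 151*t:
r=191, s=1, t=0
r=151, s=0, t=1
q=1: r=40, s=1, t=-1   [191*(1) + 151*(-1) = 40]
q=3: r=31, s=-3, t=4   [191*(-3) + 151*(4) = 31]
q=1: r=9, s=4, t=-5   [191*(4) + 151*(-5) = 9]
q=3: r=4, s=-15, t=19   [191*(-15) + 151*(19) = 4]
q=2: r=1, s=34, t=-43   [191*(34) + 151*(-43) = 1]
q=4: r=0, s=-151, t=191   [191*(-151) + 151*(191) = 0]
GCD = 1 with t = -43, so 151*(-43) ≡ 1 (mod 191)
Inverse = -43 mod 191 = 148
Check: 151 * 148 = 22348 ≡ 1 (mod 191)

151^(-1) ≡ 148 (mod 191)


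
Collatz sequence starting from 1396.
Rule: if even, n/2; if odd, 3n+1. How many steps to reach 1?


1396 → 698 → 349 → 1048 → 524 → 262 → 131 → 394 → 197 → 592 → 296 → 148 → 74 → 37 → 112 → 56 → 28 → 14 → 7 → 22 → 11 → 34 → 17 → 52 → 26 → 13 → 40 → 20 → 10 → 5 → 16 → 8 → 4 → 2 → 1
Total steps = 34

34 steps


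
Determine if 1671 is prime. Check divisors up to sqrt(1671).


1671 / 3 = 557 (exact division)
1671 is NOT prime.

No, 1671 is not prime


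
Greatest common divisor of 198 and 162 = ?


198 = 1 * 162 + 36
162 = 4 * 36 + 18
36 = 2 * 18 + 0
GCD = 18


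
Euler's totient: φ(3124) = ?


3124 = 2^2 × 11 × 71
Prime factors: 2, 11, 71
φ(3124) = 3124 × (1-1/2) × (1-1/11) × (1-1/71)
= 3124 × 1/2 × 10/11 × 70/71 = 1400

φ(3124) = 1400


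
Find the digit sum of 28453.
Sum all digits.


2 + 8 + 4 + 5 + 3 = 22


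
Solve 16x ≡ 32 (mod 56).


GCD(16, 56) = 8 divides 32
Divide: 2x ≡ 4 (mod 7)
x ≡ 2 (mod 7)


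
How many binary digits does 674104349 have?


674104349 in base 2 = 101000001011100000010000011101
Number of digits = 30

30 digits (base 2)


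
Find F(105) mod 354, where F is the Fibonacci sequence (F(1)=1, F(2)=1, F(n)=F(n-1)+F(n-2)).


F(k) mod 354 for k=1..105:
1, 1, 2, 3, 5, 8, 13, 21, 34, 55, 89, 144, 233, 23, 256, 279, 181, 106, 287, 39, 326, 11, 337, 348, 331, 325, 302, 273, 221, 140, 7, 147, 154, 301, 101, 48, 149, 197, 346, 189, 181, 16, 197, 213, 56, 269, 325, 240, 211, 97, 308, 51, 5, 56, 61, 117, 178, 295, 119, 60, 179, 239, 64, 303, 13, 316, 329, 291, 266, 203, 115, 318, 79, 43, 122, 165, 287, 98, 31, 129, 160, 289, 95, 30, 125, 155, 280, 81, 7, 88, 95, 183, 278, 107, 31, 138, 169, 307, 122, 75, 197, 272, 115, 33, 148
F(105) mod 354 = 148


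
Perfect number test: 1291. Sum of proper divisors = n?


Proper divisors of 1291: 1
Sum = 1 = 1

No, 1291 is not perfect (1 ≠ 1291)


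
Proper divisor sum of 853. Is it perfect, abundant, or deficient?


Proper divisors: 1
Sum = 1 = 1
1 < 853 → deficient

s(853) = 1 (deficient)


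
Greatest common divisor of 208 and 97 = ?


208 = 2 * 97 + 14
97 = 6 * 14 + 13
14 = 1 * 13 + 1
13 = 13 * 1 + 0
GCD = 1


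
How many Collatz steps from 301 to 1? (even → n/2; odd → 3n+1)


301 → 904 → 452 → 226 → 113 → 340 → 170 → 85 → 256 → 128 → 64 → 32 → 16 → 8 → 4 → 2 → 1
Total steps = 16

16 steps


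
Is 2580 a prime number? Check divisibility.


2580 / 2 = 1290 (exact division)
2580 is NOT prime.

No, 2580 is not prime


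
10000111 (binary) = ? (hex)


10000111 (base 2) = 135 (decimal)
135 (decimal) = 87 (base 16)


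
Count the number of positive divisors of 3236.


3236 = 2^2 × 809^1
d(3236) = (2+1) × (1+1) = 6

6 divisors


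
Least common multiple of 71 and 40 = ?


GCD(71, 40) = 1
LCM = 71*40/1 = 2840/1 = 2840

LCM = 2840


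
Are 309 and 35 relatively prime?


Euclidean algorithm:
309 = 8 * 35 + 29
35 = 1 * 29 + 6
29 = 4 * 6 + 5
6 = 1 * 5 + 1
5 = 5 * 1 + 0
GCD(309, 35) = 1

Yes, coprime (GCD = 1)


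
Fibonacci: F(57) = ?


Sequence: 1, 1, 2, 3, 5, 8, 13, 21, 34, 55, 89, 144, 233, 377, 610, 987, 1597, 2584, 4181, 6765, 10946, 17711, 28657, 46368, 75025, 121393, 196418, 317811, 514229, 832040, 1346269, 2178309, 3524578, 5702887, 9227465, 14930352, 24157817, 39088169, 63245986, 102334155, 165580141, 267914296, 433494437, 701408733, 1134903170, 1836311903, 2971215073, 4807526976, 7778742049, 12586269025, 20365011074, 32951280099, 53316291173, 86267571272, 139583862445, 225851433717, 365435296162
F(57) = 365435296162


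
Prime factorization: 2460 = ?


2460 / 2 = 1230
1230 / 2 = 615
615 / 3 = 205
205 / 5 = 41
41 / 41 = 1
2460 = 2^2 × 3 × 5 × 41


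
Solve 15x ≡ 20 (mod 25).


GCD(15, 25) = 5 divides 20
Divide: 3x ≡ 4 (mod 5)
x ≡ 3 (mod 5)


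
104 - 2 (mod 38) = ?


104 - 2 = 102
102 mod 38 = 26


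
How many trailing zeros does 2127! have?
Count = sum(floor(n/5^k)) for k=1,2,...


floor(2127/5) = 425
floor(2127/25) = 85
floor(2127/125) = 17
floor(2127/625) = 3
Total = 530

530 trailing zeros


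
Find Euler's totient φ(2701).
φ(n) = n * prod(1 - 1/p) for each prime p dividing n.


2701 = 37 × 73
Prime factors: 37, 73
φ(2701) = 2701 × (1-1/37) × (1-1/73)
= 2701 × 36/37 × 72/73 = 2592

φ(2701) = 2592


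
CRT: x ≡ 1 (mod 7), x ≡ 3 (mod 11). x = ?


M = 7*11 = 77
M1 = M/7 = 11, M2 = M/11 = 7
M1^(-1) mod 7 = 2, M2^(-1) mod 11 = 8
x = 1*11*2 + 3*7*8 = 190
190 mod 77 = 36
Check: 36 mod 7 = 1 ✓, 36 mod 11 = 3 ✓

x ≡ 36 (mod 77)


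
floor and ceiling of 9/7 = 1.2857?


9/7 = 1.2857
floor = 1
ceil = 2

floor = 1, ceil = 2


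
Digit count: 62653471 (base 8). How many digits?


62653471 in base 8 = 357002037
Number of digits = 9

9 digits (base 8)


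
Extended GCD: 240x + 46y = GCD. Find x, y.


Tabular extended Euclidean (each row: r = 240*s + 46*t):
r=240, s=1, t=0
r=46, s=0, t=1
q=5: r=10, s=1, t=-5   [240*(1) + 46*(-5) = 10]
q=4: r=6, s=-4, t=21   [240*(-4) + 46*(21) = 6]
q=1: r=4, s=5, t=-26   [240*(5) + 46*(-26) = 4]
q=1: r=2, s=-9, t=47   [240*(-9) + 46*(47) = 2]
q=2: r=0, s=23, t=-120   [240*(23) + 46*(-120) = 0]
GCD = 2; from the row with r=2: x=-9, y=47
Check: 240*(-9) + 46*(47) = -2160 + 2162 = 2

GCD = 2, x = -9, y = 47


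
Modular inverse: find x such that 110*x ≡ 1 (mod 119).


Use the extended Euclidean algorithm on (119, 110); each row r = 119*s + 110*t:
r=119, s=1, t=0
r=110, s=0, t=1
q=1: r=9, s=1, t=-1   [119*(1) + 110*(-1) = 9]
q=12: r=2, s=-12, t=13   [119*(-12) + 110*(13) = 2]
q=4: r=1, s=49, t=-53   [119*(49) + 110*(-53) = 1]
q=2: r=0, s=-110, t=119   [119*(-110) + 110*(119) = 0]
GCD = 1 with t = -53, so 110*(-53) ≡ 1 (mod 119)
Inverse = -53 mod 119 = 66
Check: 110 * 66 = 7260 ≡ 1 (mod 119)

110^(-1) ≡ 66 (mod 119)


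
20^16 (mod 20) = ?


20^1 mod 20 = 0
20^2 mod 20 = 0
20^3 mod 20 = 0
20^4 mod 20 = 0
20^5 mod 20 = 0
20^6 mod 20 = 0
20^7 mod 20 = 0
20^8 mod 20 = 0
20^9 mod 20 = 0
20^10 mod 20 = 0
20^11 mod 20 = 0
20^12 mod 20 = 0
20^13 mod 20 = 0
20^14 mod 20 = 0
20^15 mod 20 = 0
20^16 mod 20 = 0


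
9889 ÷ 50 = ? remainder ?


9889 = 50 * 197 + 39
Check: 9850 + 39 = 9889

q = 197, r = 39


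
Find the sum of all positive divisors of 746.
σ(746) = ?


Divisors of 746: 1, 2, 373, 746
Sum = 1 + 2 + 373 + 746 = 1122

σ(746) = 1122


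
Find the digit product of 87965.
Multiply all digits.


8 × 7 × 9 × 6 × 5 = 15120


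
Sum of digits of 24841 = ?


2 + 4 + 8 + 4 + 1 = 19


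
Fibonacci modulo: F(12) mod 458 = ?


F(k) mod 458 for k=1..12:
1, 1, 2, 3, 5, 8, 13, 21, 34, 55, 89, 144
F(12) mod 458 = 144


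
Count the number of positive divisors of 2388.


2388 = 2^2 × 3^1 × 199^1
d(2388) = (2+1) × (1+1) × (1+1) = 12

12 divisors


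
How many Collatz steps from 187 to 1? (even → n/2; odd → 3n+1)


187 → 562 → 281 → 844 → 422 → 211 → 634 → 317 → 952 → 476 → 238 → 119 → 358 → 179 → 538 → 269 → 808 → 404 → 202 → 101 → 304 → 152 → 76 → 38 → 19 → 58 → 29 → 88 → 44 → 22 → 11 → 34 → 17 → 52 → 26 → 13 → 40 → 20 → 10 → 5 → 16 → 8 → 4 → 2 → 1
Total steps = 44

44 steps


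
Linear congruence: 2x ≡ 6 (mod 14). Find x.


GCD(2, 14) = 2 divides 6
Divide: 1x ≡ 3 (mod 7)
x ≡ 3 (mod 7)


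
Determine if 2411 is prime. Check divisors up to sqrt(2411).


Check divisors up to sqrt(2411) = 49.1019
No divisors found.
2411 is prime.

Yes, 2411 is prime


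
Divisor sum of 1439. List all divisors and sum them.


Divisors of 1439: 1, 1439
Sum = 1 + 1439 = 1440

σ(1439) = 1440


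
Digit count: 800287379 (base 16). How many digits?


800287379 in base 16 = 2FB36A93
Number of digits = 8

8 digits (base 16)


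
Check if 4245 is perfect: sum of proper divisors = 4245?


Proper divisors of 4245: 1, 3, 5, 15, 283, 849, 1415
Sum = 1 + 3 + 5 + 15 + 283 + 849 + 1415 = 2571

No, 4245 is not perfect (2571 ≠ 4245)


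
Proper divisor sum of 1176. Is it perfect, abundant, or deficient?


Proper divisors: 1, 2, 3, 4, 6, 7, 8, 12, 14, 21, 24, 28, 42, 49, 56, 84, 98, 147, 168, 196, 294, 392, 588
Sum = 1 + 2 + 3 + 4 + 6 + 7 + 8 + 12 + 14 + 21 + 24 + 28 + 42 + 49 + 56 + 84 + 98 + 147 + 168 + 196 + 294 + 392 + 588 = 2244
2244 > 1176 → abundant

s(1176) = 2244 (abundant)


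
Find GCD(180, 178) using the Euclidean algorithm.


180 = 1 * 178 + 2
178 = 89 * 2 + 0
GCD = 2


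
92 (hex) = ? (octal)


92 (base 16) = 146 (decimal)
146 (decimal) = 222 (base 8)


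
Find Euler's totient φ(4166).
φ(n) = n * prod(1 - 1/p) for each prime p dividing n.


4166 = 2 × 2083
Prime factors: 2, 2083
φ(4166) = 4166 × (1-1/2) × (1-1/2083)
= 4166 × 1/2 × 2082/2083 = 2082

φ(4166) = 2082


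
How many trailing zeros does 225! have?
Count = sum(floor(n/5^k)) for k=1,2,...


floor(225/5) = 45
floor(225/25) = 9
floor(225/125) = 1
Total = 55

55 trailing zeros


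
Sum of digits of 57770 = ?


5 + 7 + 7 + 7 + 0 = 26


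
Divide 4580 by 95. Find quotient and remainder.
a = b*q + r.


4580 = 95 * 48 + 20
Check: 4560 + 20 = 4580

q = 48, r = 20


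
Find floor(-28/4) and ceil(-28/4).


-28/4 = -7.0000
floor = -7
ceil = -7

floor = -7, ceil = -7


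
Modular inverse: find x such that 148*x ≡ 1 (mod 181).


Use the extended Euclidean algorithm on (181, 148); each row r = 181*s + 148*t:
r=181, s=1, t=0
r=148, s=0, t=1
q=1: r=33, s=1, t=-1   [181*(1) + 148*(-1) = 33]
q=4: r=16, s=-4, t=5   [181*(-4) + 148*(5) = 16]
q=2: r=1, s=9, t=-11   [181*(9) + 148*(-11) = 1]
q=16: r=0, s=-148, t=181   [181*(-148) + 148*(181) = 0]
GCD = 1 with t = -11, so 148*(-11) ≡ 1 (mod 181)
Inverse = -11 mod 181 = 170
Check: 148 * 170 = 25160 ≡ 1 (mod 181)

148^(-1) ≡ 170 (mod 181)


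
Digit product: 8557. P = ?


8 × 5 × 5 × 7 = 1400


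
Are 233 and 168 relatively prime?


Euclidean algorithm:
233 = 1 * 168 + 65
168 = 2 * 65 + 38
65 = 1 * 38 + 27
38 = 1 * 27 + 11
27 = 2 * 11 + 5
11 = 2 * 5 + 1
5 = 5 * 1 + 0
GCD(233, 168) = 1

Yes, coprime (GCD = 1)


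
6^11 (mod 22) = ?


6^1 mod 22 = 6
6^2 mod 22 = 14
6^3 mod 22 = 18
6^4 mod 22 = 20
6^5 mod 22 = 10
6^6 mod 22 = 16
6^7 mod 22 = 8
6^8 mod 22 = 4
6^9 mod 22 = 2
6^10 mod 22 = 12
6^11 mod 22 = 6


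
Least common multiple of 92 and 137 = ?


GCD(92, 137) = 1
LCM = 92*137/1 = 12604/1 = 12604

LCM = 12604


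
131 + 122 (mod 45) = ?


131 + 122 = 253
253 mod 45 = 28


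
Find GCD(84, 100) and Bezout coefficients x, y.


Tabular extended Euclidean (each row: r = 84*s + 100*t):
r=84, s=1, t=0
r=100, s=0, t=1
q=0: r=84, s=1, t=0   [84*(1) + 100*(0) = 84]
q=1: r=16, s=-1, t=1   [84*(-1) + 100*(1) = 16]
q=5: r=4, s=6, t=-5   [84*(6) + 100*(-5) = 4]
q=4: r=0, s=-25, t=21   [84*(-25) + 100*(21) = 0]
GCD = 4; from the row with r=4: x=6, y=-5
Check: 84*(6) + 100*(-5) = 504 - 500 = 4

GCD = 4, x = 6, y = -5


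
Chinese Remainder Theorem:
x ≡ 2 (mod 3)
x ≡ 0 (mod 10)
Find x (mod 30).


M = 3*10 = 30
M1 = M/3 = 10, M2 = M/10 = 3
M1^(-1) mod 3 = 1, M2^(-1) mod 10 = 7
x = 2*10*1 + 0*3*7 = 20
20 mod 30 = 20
Check: 20 mod 3 = 2 ✓, 20 mod 10 = 0 ✓

x ≡ 20 (mod 30)


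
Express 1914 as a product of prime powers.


1914 / 2 = 957
957 / 3 = 319
319 / 11 = 29
29 / 29 = 1
1914 = 2 × 3 × 11 × 29


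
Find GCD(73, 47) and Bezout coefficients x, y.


Tabular extended Euclidean (each row: r = 73*s + 47*t):
r=73, s=1, t=0
r=47, s=0, t=1
q=1: r=26, s=1, t=-1   [73*(1) + 47*(-1) = 26]
q=1: r=21, s=-1, t=2   [73*(-1) + 47*(2) = 21]
q=1: r=5, s=2, t=-3   [73*(2) + 47*(-3) = 5]
q=4: r=1, s=-9, t=14   [73*(-9) + 47*(14) = 1]
q=5: r=0, s=47, t=-73   [73*(47) + 47*(-73) = 0]
GCD = 1; from the row with r=1: x=-9, y=14
Check: 73*(-9) + 47*(14) = -657 + 658 = 1

GCD = 1, x = -9, y = 14


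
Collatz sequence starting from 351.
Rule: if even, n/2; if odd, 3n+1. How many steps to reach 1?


351 → 1054 → 527 → 1582 → 791 → 2374 → 1187 → 3562 → 1781 → 5344 → 2672 → 1336 → 668 → 334 → 167 → 502 → 251 → 754 → 377 → 1132 → 566 → 283 → 850 → 425 → 1276 → 638 → 319 → 958 → 479 → 1438 → 719 → 2158 → 1079 → 3238 → 1619 → 4858 → 2429 → 7288 → 3644 → 1822 → 911 → 2734 → 1367 → 4102 → 2051 → 6154 → 3077 → 9232 → 4616 → 2308 → 1154 → 577 → 1732 → 866 → 433 → 1300 → 650 → 325 → 976 → 488 → 244 → 122 → 61 → 184 → 92 → 46 → 23 → 70 → 35 → 106 → 53 → 160 → 80 → 40 → 20 → 10 → 5 → 16 → 8 → 4 → 2 → 1
Total steps = 81

81 steps


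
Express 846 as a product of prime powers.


846 / 2 = 423
423 / 3 = 141
141 / 3 = 47
47 / 47 = 1
846 = 2 × 3^2 × 47


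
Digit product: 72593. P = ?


7 × 2 × 5 × 9 × 3 = 1890


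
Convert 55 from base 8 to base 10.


55 (base 8) = 45 (decimal)
45 (decimal) = 45 (base 10)


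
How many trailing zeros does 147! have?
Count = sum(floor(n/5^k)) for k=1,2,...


floor(147/5) = 29
floor(147/25) = 5
floor(147/125) = 1
Total = 35

35 trailing zeros


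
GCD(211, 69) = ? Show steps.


211 = 3 * 69 + 4
69 = 17 * 4 + 1
4 = 4 * 1 + 0
GCD = 1


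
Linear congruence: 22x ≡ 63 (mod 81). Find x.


GCD(22, 81) = 1, unique solution
a^(-1) mod 81 = 70
x = 70 * 63 mod 81 = 36

x ≡ 36 (mod 81)


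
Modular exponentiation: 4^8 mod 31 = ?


4^1 mod 31 = 4
4^2 mod 31 = 16
4^3 mod 31 = 2
4^4 mod 31 = 8
4^5 mod 31 = 1
4^6 mod 31 = 4
4^7 mod 31 = 16
4^8 mod 31 = 2


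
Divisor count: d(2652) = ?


2652 = 2^2 × 3^1 × 13^1 × 17^1
d(2652) = (2+1) × (1+1) × (1+1) × (1+1) = 24

24 divisors


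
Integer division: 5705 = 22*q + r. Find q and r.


5705 = 22 * 259 + 7
Check: 5698 + 7 = 5705

q = 259, r = 7


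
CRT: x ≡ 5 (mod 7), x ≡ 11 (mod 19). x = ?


M = 7*19 = 133
M1 = M/7 = 19, M2 = M/19 = 7
M1^(-1) mod 7 = 3, M2^(-1) mod 19 = 11
x = 5*19*3 + 11*7*11 = 1132
1132 mod 133 = 68
Check: 68 mod 7 = 5 ✓, 68 mod 19 = 11 ✓

x ≡ 68 (mod 133)


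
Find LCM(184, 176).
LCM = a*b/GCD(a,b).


GCD(184, 176) = 8
LCM = 184*176/8 = 32384/8 = 4048

LCM = 4048


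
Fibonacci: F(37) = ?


Sequence: 1, 1, 2, 3, 5, 8, 13, 21, 34, 55, 89, 144, 233, 377, 610, 987, 1597, 2584, 4181, 6765, 10946, 17711, 28657, 46368, 75025, 121393, 196418, 317811, 514229, 832040, 1346269, 2178309, 3524578, 5702887, 9227465, 14930352, 24157817
F(37) = 24157817


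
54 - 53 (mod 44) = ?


54 - 53 = 1
1 mod 44 = 1


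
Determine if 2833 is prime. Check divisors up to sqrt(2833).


Check divisors up to sqrt(2833) = 53.2259
No divisors found.
2833 is prime.

Yes, 2833 is prime


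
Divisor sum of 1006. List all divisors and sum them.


Divisors of 1006: 1, 2, 503, 1006
Sum = 1 + 2 + 503 + 1006 = 1512

σ(1006) = 1512


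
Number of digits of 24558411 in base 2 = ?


24558411 in base 2 = 1011101101011101101001011
Number of digits = 25

25 digits (base 2)


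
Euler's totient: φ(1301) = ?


1301 = 1301
Prime factors: 1301
φ(1301) = 1301 × (1-1/1301)
= 1301 × 1300/1301 = 1300

φ(1301) = 1300


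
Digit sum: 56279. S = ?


5 + 6 + 2 + 7 + 9 = 29


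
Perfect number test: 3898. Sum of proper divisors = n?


Proper divisors of 3898: 1, 2, 1949
Sum = 1 + 2 + 1949 = 1952

No, 3898 is not perfect (1952 ≠ 3898)


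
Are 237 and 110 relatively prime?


Euclidean algorithm:
237 = 2 * 110 + 17
110 = 6 * 17 + 8
17 = 2 * 8 + 1
8 = 8 * 1 + 0
GCD(237, 110) = 1

Yes, coprime (GCD = 1)


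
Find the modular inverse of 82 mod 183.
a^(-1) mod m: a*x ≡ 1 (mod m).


Use the extended Euclidean algorithm on (183, 82); each row r = 183*s + 82*t:
r=183, s=1, t=0
r=82, s=0, t=1
q=2: r=19, s=1, t=-2   [183*(1) + 82*(-2) = 19]
q=4: r=6, s=-4, t=9   [183*(-4) + 82*(9) = 6]
q=3: r=1, s=13, t=-29   [183*(13) + 82*(-29) = 1]
q=6: r=0, s=-82, t=183   [183*(-82) + 82*(183) = 0]
GCD = 1 with t = -29, so 82*(-29) ≡ 1 (mod 183)
Inverse = -29 mod 183 = 154
Check: 82 * 154 = 12628 ≡ 1 (mod 183)

82^(-1) ≡ 154 (mod 183)


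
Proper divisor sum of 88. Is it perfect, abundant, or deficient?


Proper divisors: 1, 2, 4, 8, 11, 22, 44
Sum = 1 + 2 + 4 + 8 + 11 + 22 + 44 = 92
92 > 88 → abundant

s(88) = 92 (abundant)


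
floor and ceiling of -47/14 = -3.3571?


-47/14 = -3.3571
floor = -4
ceil = -3

floor = -4, ceil = -3


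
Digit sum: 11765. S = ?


1 + 1 + 7 + 6 + 5 = 20


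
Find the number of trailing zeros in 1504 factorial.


floor(1504/5) = 300
floor(1504/25) = 60
floor(1504/125) = 12
floor(1504/625) = 2
Total = 374

374 trailing zeros


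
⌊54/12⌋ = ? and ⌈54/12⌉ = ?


54/12 = 4.5000
floor = 4
ceil = 5

floor = 4, ceil = 5


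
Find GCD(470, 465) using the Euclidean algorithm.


470 = 1 * 465 + 5
465 = 93 * 5 + 0
GCD = 5


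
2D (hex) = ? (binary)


2D (base 16) = 45 (decimal)
45 (decimal) = 101101 (base 2)


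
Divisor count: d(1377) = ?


1377 = 3^4 × 17^1
d(1377) = (4+1) × (1+1) = 10

10 divisors


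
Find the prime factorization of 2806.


2806 / 2 = 1403
1403 / 23 = 61
61 / 61 = 1
2806 = 2 × 23 × 61


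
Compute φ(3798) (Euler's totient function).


3798 = 2 × 3^2 × 211
Prime factors: 2, 3, 211
φ(3798) = 3798 × (1-1/2) × (1-1/3) × (1-1/211)
= 3798 × 1/2 × 2/3 × 210/211 = 1260

φ(3798) = 1260


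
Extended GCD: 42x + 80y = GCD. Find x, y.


Tabular extended Euclidean (each row: r = 42*s + 80*t):
r=42, s=1, t=0
r=80, s=0, t=1
q=0: r=42, s=1, t=0   [42*(1) + 80*(0) = 42]
q=1: r=38, s=-1, t=1   [42*(-1) + 80*(1) = 38]
q=1: r=4, s=2, t=-1   [42*(2) + 80*(-1) = 4]
q=9: r=2, s=-19, t=10   [42*(-19) + 80*(10) = 2]
q=2: r=0, s=40, t=-21   [42*(40) + 80*(-21) = 0]
GCD = 2; from the row with r=2: x=-19, y=10
Check: 42*(-19) + 80*(10) = -798 + 800 = 2

GCD = 2, x = -19, y = 10


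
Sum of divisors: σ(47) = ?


Divisors of 47: 1, 47
Sum = 1 + 47 = 48

σ(47) = 48


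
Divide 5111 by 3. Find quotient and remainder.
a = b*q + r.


5111 = 3 * 1703 + 2
Check: 5109 + 2 = 5111

q = 1703, r = 2


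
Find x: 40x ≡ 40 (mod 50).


GCD(40, 50) = 10 divides 40
Divide: 4x ≡ 4 (mod 5)
x ≡ 1 (mod 5)


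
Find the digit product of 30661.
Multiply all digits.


3 × 0 × 6 × 6 × 1 = 0


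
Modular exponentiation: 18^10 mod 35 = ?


18^1 mod 35 = 18
18^2 mod 35 = 9
18^3 mod 35 = 22
18^4 mod 35 = 11
18^5 mod 35 = 23
18^6 mod 35 = 29
18^7 mod 35 = 32
18^8 mod 35 = 16
18^9 mod 35 = 8
18^10 mod 35 = 4


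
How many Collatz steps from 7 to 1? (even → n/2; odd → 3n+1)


7 → 22 → 11 → 34 → 17 → 52 → 26 → 13 → 40 → 20 → 10 → 5 → 16 → 8 → 4 → 2 → 1
Total steps = 16

16 steps


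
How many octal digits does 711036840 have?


711036840 in base 8 = 5230307650
Number of digits = 10

10 digits (base 8)


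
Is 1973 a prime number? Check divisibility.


Check divisors up to sqrt(1973) = 44.4185
No divisors found.
1973 is prime.

Yes, 1973 is prime


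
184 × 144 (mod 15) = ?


184 × 144 = 26496
26496 mod 15 = 6


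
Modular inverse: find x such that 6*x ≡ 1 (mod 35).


Use the extended Euclidean algorithm on (35, 6); each row r = 35*s + 6*t:
r=35, s=1, t=0
r=6, s=0, t=1
q=5: r=5, s=1, t=-5   [35*(1) + 6*(-5) = 5]
q=1: r=1, s=-1, t=6   [35*(-1) + 6*(6) = 1]
q=5: r=0, s=6, t=-35   [35*(6) + 6*(-35) = 0]
GCD = 1 with t = 6, so 6*(6) ≡ 1 (mod 35)
Inverse = 6 mod 35 = 6
Check: 6 * 6 = 36 ≡ 1 (mod 35)

6^(-1) ≡ 6 (mod 35)


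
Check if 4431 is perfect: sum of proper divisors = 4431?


Proper divisors of 4431: 1, 3, 7, 21, 211, 633, 1477
Sum = 1 + 3 + 7 + 21 + 211 + 633 + 1477 = 2353

No, 4431 is not perfect (2353 ≠ 4431)


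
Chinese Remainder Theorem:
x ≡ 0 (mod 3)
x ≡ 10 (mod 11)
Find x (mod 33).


M = 3*11 = 33
M1 = M/3 = 11, M2 = M/11 = 3
M1^(-1) mod 3 = 2, M2^(-1) mod 11 = 4
x = 0*11*2 + 10*3*4 = 120
120 mod 33 = 21
Check: 21 mod 3 = 0 ✓, 21 mod 11 = 10 ✓

x ≡ 21 (mod 33)


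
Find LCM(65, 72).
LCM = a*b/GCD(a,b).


GCD(65, 72) = 1
LCM = 65*72/1 = 4680/1 = 4680

LCM = 4680
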